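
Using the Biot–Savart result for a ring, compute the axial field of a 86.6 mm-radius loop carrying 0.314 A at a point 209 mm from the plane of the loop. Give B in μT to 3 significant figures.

B ≈ 0.128 μT

On the axis of a circular loop, B = μ₀IR² / [2(R²+z²)^(3/2)].
R² + z² = (0.0866)² + (0.209)² = 0.05118 m², and (R²+z²)^(3/2) = 1.16×10⁻² m³.
B = (4π×10⁻⁷ × 0.314 × 0.0075) / (2 × 1.16×10⁻²) = 1.28×10⁻⁷ T.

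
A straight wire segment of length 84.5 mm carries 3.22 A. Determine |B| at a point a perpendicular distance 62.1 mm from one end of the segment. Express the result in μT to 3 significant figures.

For a finite straight segment, B = (μ₀I/4πd)(sinθ₁ + sinθ₂), where θ₁, θ₂ are the angles from the perpendicular to each end.
The perpendicular foot is at one end, so the two end-offsets along the wire are 0 and L = 0.0845 m.
sinθ₁ = 0/√(0²+0.0621²) = 0.0000; sinθ₂ = 0.0845/√(0.0845²+0.0621²) = 0.8058.
B = (4π×10⁻⁷ × 3.22) / (4π × 0.0621) × (0.0000 + 0.8058) = 4.18×10⁻⁶ T.

B ≈ 4.18 μT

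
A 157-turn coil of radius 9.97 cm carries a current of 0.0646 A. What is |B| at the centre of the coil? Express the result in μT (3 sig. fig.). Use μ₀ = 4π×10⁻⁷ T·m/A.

B ≈ 63.9 μT

For an N-turn flat coil, B = Nμ₀I/(2R) with R = 0.0997 m.
B = 157 × 4.07×10⁻⁷ T = 6.39×10⁻⁵ T.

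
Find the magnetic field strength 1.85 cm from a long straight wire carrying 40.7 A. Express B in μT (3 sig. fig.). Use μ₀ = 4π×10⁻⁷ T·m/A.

B ≈ 440 μT

For an infinitely long straight wire, B = μ₀I/(2πd).
B = (4π×10⁻⁷ × 40.7) / (2π × 0.0185) = 4.40×10⁻⁴ T.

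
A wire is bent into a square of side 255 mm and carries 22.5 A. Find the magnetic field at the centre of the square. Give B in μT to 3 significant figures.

Each side is a finite straight segment at perpendicular distance d = a/(2 tan(π/4)) = 0.1275 m from the centre, with end-angles ±π/4.
One side contributes B₁ = (μ₀I/4πd)·2 sin(π/4) = 2.50×10⁻⁵ T.
All 4 sides add in the same direction: B = 4 × 2.50×10⁻⁵ = 9.98×10⁻⁵ T.

B ≈ 99.8 μT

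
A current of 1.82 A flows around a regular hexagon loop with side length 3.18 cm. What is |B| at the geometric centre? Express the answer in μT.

B ≈ 39.7 μT

Each side is a finite straight segment at perpendicular distance d = a/(2 tan(π/6)) = 0.02754 m from the centre, with end-angles ±π/6.
One side contributes B₁ = (μ₀I/4πd)·2 sin(π/6) = 6.61×10⁻⁶ T.
All 6 sides add in the same direction: B = 6 × 6.61×10⁻⁶ = 3.97×10⁻⁵ T.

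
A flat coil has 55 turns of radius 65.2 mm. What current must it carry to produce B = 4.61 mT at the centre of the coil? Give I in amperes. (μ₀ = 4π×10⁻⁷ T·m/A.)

For an N-turn coil, B = Nμ₀I/(2R) with R = 0.0652 m, so I = 2RB/(Nμ₀) = 2 × 0.0652 × 4.61×10⁻³ / (55 × 4π×10⁻⁷) = 8.70 A.

I ≈ 8.70 A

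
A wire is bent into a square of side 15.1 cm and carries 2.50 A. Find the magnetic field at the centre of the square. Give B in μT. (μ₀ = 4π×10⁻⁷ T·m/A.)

B ≈ 18.7 μT

Each side is a finite straight segment at perpendicular distance d = a/(2 tan(π/4)) = 0.0755 m from the centre, with end-angles ±π/4.
One side contributes B₁ = (μ₀I/4πd)·2 sin(π/4) = 4.68×10⁻⁶ T.
All 4 sides add in the same direction: B = 4 × 4.68×10⁻⁶ = 1.87×10⁻⁵ T.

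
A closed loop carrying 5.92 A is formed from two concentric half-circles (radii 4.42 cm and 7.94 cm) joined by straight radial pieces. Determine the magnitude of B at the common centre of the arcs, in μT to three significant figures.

The radial connectors point toward the centre, so dl × r̂ = 0 and they contribute nothing.
Each semicircle gives μ₀I/(4R): inner arc 4.21×10⁻⁵ T, outer arc 2.34×10⁻⁵ T.
The two arcs carry current in opposite angular senses, so their fields oppose: B = |4.21×10⁻⁵ − 2.34×10⁻⁵| = 1.87×10⁻⁵ T.

B ≈ 18.7 μT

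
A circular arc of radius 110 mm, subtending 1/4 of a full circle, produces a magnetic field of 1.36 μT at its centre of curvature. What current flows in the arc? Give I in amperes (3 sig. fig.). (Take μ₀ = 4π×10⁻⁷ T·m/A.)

For a circular arc, B = μ₀Iφ/(4πR) with φ in radians; here φ = 1.571 rad.
So I = 4πRB/(μ₀φ) = 4π × 0.11 × 1.36×10⁻⁶ / (4π×10⁻⁷ × 1.571) = 0.952 A.

I ≈ 0.952 A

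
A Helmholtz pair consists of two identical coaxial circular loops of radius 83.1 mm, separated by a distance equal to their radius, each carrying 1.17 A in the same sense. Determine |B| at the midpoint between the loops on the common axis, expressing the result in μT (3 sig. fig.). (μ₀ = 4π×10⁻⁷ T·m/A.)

B ≈ 12.7 μT

Each loop contributes B = μ₀IR²/[2(R²+z²)^(3/2)] on the axis, with z measured from that loop.
Loop 1 (z = 0.04155 m): B₁ = 6.33×10⁻⁶ T. Loop 2 (z = 0.04155 m): B₂ = 6.33×10⁻⁶ T.
The fields add: B = B₁ + B₂ = 1.27×10⁻⁵ T.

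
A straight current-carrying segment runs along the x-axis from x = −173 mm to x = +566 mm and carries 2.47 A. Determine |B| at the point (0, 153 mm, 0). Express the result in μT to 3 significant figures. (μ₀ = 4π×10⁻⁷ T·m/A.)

B ≈ 2.77 μT

For a finite straight segment, B = (μ₀I/4πd)(sinθ₁ + sinθ₂), where θ₁, θ₂ are the angles from the perpendicular to each end.
The perpendicular distance is d = 0.153 m; the end-offsets along the wire are a = 0.173 m and b = 0.566 m.
sinθ₁ = 0.173/√(0.173²+0.153²) = 0.7491; sinθ₂ = 0.566/√(0.566²+0.153²) = 0.9654.
B = (4π×10⁻⁷ × 2.47) / (4π × 0.153) × (0.7491 + 0.9654) = 2.77×10⁻⁶ T.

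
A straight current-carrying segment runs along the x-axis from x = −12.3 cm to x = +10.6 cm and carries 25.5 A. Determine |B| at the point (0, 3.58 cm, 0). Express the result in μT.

B ≈ 136 μT

For a finite straight segment, B = (μ₀I/4πd)(sinθ₁ + sinθ₂), where θ₁, θ₂ are the angles from the perpendicular to each end.
The perpendicular distance is d = 0.0358 m; the end-offsets along the wire are a = 0.123 m and b = 0.106 m.
sinθ₁ = 0.123/√(0.123²+0.0358²) = 0.9602; sinθ₂ = 0.106/√(0.106²+0.0358²) = 0.9474.
B = (4π×10⁻⁷ × 25.5) / (4π × 0.0358) × (0.9602 + 0.9474) = 1.36×10⁻⁴ T.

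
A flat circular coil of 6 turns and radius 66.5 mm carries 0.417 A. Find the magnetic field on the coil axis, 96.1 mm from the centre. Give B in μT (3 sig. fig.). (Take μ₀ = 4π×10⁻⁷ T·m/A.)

B ≈ 4.36 μT

For an N-turn flat coil, B = Nμ₀IR²/[2(R²+z²)^(3/2)] with R = 0.0665 m, z = 0.0961 m.
B = 6 × 7.26×10⁻⁷ T = 4.36×10⁻⁶ T.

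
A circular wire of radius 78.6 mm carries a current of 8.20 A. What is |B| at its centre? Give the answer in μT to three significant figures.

B ≈ 65.5 μT

At the centre of a circular loop the Biot–Savart law gives B = μ₀I/(2R).
B = (4π×10⁻⁷ × 8.20) / (2 × 0.0786) = 6.55×10⁻⁵ T.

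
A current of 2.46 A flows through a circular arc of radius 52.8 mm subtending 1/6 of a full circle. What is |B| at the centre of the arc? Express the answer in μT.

The Biot–Savart field of a circular arc at its centre is B = μ₀Iφ/(4πR), with φ = 1.047 rad.
B = (4π×10⁻⁷ × 2.46 × 1.047) / (4π × 0.0528) = 4.88×10⁻⁶ T.

B ≈ 4.88 μT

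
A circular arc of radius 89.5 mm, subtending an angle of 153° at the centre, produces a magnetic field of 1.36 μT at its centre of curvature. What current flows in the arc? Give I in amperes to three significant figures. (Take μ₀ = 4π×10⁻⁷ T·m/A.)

For a circular arc, B = μ₀Iφ/(4πR) with φ in radians; here φ = 2.67 rad.
So I = 4πRB/(μ₀φ) = 4π × 0.0895 × 1.36×10⁻⁶ / (4π×10⁻⁷ × 2.67) = 0.456 A.

I ≈ 0.456 A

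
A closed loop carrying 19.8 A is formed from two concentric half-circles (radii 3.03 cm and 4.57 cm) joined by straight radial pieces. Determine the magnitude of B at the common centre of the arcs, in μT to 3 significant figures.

B ≈ 69.2 μT

The radial connectors point toward the centre, so dl × r̂ = 0 and they contribute nothing.
Each semicircle gives μ₀I/(4R): inner arc 2.05×10⁻⁴ T, outer arc 1.36×10⁻⁴ T.
The two arcs carry current in opposite angular senses, so their fields oppose: B = |2.05×10⁻⁴ − 1.36×10⁻⁴| = 6.92×10⁻⁵ T.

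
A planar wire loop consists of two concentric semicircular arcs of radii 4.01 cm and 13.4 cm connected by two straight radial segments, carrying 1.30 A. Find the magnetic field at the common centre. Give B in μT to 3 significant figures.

B ≈ 7.14 μT

The radial connectors point toward the centre, so dl × r̂ = 0 and they contribute nothing.
Each semicircle gives μ₀I/(4R): inner arc 1.02×10⁻⁵ T, outer arc 3.05×10⁻⁶ T.
The two arcs carry current in opposite angular senses, so their fields oppose: B = |1.02×10⁻⁵ − 3.05×10⁻⁶| = 7.14×10⁻⁶ T.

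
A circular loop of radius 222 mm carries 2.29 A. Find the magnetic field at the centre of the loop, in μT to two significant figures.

B ≈ 6.5 μT

At the centre of a circular loop the Biot–Savart law gives B = μ₀I/(2R).
B = (4π×10⁻⁷ × 2.29) / (2 × 0.222) = 6.48×10⁻⁶ T.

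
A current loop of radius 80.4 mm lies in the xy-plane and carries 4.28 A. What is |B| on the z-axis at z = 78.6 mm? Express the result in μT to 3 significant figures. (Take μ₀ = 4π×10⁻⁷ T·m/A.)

B ≈ 12.2 μT

On the axis of a circular loop, B = μ₀IR² / [2(R²+z²)^(3/2)].
R² + z² = (0.0804)² + (0.0786)² = 0.01264 m², and (R²+z²)^(3/2) = 1.42×10⁻³ m³.
B = (4π×10⁻⁷ × 4.28 × 0.006464) / (2 × 1.42×10⁻³) = 1.22×10⁻⁵ T.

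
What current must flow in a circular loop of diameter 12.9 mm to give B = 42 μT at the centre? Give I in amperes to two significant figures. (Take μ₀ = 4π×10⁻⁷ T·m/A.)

I ≈ 0.43 A

At the centre of a circular loop B = μ₀I/(2R), so I = 2RB/μ₀.
With R = 0.00645 m, I = 2 × 0.00645 × 4.20×10⁻⁵ / (4π×10⁻⁷) = 0.431 A.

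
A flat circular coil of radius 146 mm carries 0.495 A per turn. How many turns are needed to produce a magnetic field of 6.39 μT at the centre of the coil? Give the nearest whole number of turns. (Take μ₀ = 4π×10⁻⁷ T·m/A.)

N = 3

For an N-turn coil, B = Nμ₀I/(2R). A single turn gives B₁ = 2.13×10⁻⁶ T with R = 0.146 m.
N = B/B₁ = 6.39×10⁻⁶ / 2.13×10⁻⁶ = 3.00.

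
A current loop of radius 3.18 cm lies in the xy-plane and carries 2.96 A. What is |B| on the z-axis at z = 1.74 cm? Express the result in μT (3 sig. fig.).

On the axis of a circular loop, B = μ₀IR² / [2(R²+z²)^(3/2)].
R² + z² = (0.0318)² + (0.0174)² = 0.001314 m², and (R²+z²)^(3/2) = 4.76×10⁻⁵ m³.
B = (4π×10⁻⁷ × 2.96 × 0.001011) / (2 × 4.76×10⁻⁵) = 3.95×10⁻⁵ T.

B ≈ 39.5 μT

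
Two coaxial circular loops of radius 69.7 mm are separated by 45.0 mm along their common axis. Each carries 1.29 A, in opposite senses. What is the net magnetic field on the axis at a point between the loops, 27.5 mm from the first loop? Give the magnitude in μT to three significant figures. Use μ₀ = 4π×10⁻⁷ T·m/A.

Each loop contributes B = μ₀IR²/[2(R²+z²)^(3/2)] on the axis, with z measured from that loop.
Loop 1 (z = 0.0275 m): B₁ = 9.36×10⁻⁶ T. Loop 2 (z = 0.0175 m): B₂ = 1.06×10⁻⁵ T.
The fields oppose: B = |B₁ − B₂| = 1.25×10⁻⁶ T.

B ≈ 1.25 μT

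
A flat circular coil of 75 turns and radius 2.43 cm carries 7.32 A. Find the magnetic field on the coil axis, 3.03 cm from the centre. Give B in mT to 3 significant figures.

For an N-turn flat coil, B = Nμ₀IR²/[2(R²+z²)^(3/2)] with R = 0.0243 m, z = 0.0303 m.
B = 75 × 4.64×10⁻⁵ T = 3.48×10⁻³ T.

B ≈ 3.48 mT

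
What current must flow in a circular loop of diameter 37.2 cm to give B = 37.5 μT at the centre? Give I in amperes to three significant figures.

I ≈ 11.1 A

At the centre of a circular loop B = μ₀I/(2R), so I = 2RB/μ₀.
With R = 0.186 m, I = 2 × 0.186 × 3.75×10⁻⁵ / (4π×10⁻⁷) = 11.1 A.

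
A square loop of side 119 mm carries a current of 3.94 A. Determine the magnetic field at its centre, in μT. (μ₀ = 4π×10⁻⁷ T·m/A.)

Each side is a finite straight segment at perpendicular distance d = a/(2 tan(π/4)) = 0.0595 m from the centre, with end-angles ±π/4.
One side contributes B₁ = (μ₀I/4πd)·2 sin(π/4) = 9.36×10⁻⁶ T.
All 4 sides add in the same direction: B = 4 × 9.36×10⁻⁶ = 3.75×10⁻⁵ T.

B ≈ 37.5 μT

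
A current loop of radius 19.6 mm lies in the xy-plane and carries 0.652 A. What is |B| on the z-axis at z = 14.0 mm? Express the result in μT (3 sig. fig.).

On the axis of a circular loop, B = μ₀IR² / [2(R²+z²)^(3/2)].
R² + z² = (0.0196)² + (0.014)² = 0.0005802 m², and (R²+z²)^(3/2) = 1.40×10⁻⁵ m³.
B = (4π×10⁻⁷ × 0.652 × 0.0003842) / (2 × 1.40×10⁻⁵) = 1.13×10⁻⁵ T.

B ≈ 11.3 μT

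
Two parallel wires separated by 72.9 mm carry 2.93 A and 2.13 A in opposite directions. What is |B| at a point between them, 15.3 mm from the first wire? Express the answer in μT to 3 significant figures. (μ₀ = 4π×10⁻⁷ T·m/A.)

Each long wire gives B = μ₀I/(2πd). Distances are d₁ = 0.0153 m and d₂ = 0.0576 m.
B₁ = 3.83×10⁻⁵ T, B₂ = 7.40×10⁻⁶ T.
Between antiparallel currents both contributions point the same way, so they add. B = B₁ + B₂ = 3.83×10⁻⁵ + 7.40×10⁻⁶ = 4.57×10⁻⁵ T.

B ≈ 45.7 μT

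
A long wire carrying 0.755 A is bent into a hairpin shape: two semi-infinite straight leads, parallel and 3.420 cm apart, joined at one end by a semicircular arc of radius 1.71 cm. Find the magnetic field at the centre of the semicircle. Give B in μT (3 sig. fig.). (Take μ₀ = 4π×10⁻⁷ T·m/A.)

B ≈ 22.7 μT

The semicircular arc contributes B_arc = μ₀I·π/(4πR) = μ₀I/(4R) = 1.39×10⁻⁵ T.
Each semi-infinite lead is at perpendicular distance R = 0.0171 m from the centre, with the perpendicular foot at its near end, so it contributes μ₀I/(4πR); both point the same way, together 8.83×10⁻⁶ T.
Arc and leads all point the same direction: B = 1.39×10⁻⁵ + 8.83×10⁻⁶ = 2.27×10⁻⁵ T.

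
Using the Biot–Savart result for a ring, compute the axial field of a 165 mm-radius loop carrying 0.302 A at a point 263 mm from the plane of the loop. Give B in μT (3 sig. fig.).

B ≈ 0.173 μT

On the axis of a circular loop, B = μ₀IR² / [2(R²+z²)^(3/2)].
R² + z² = (0.165)² + (0.263)² = 0.09639 m², and (R²+z²)^(3/2) = 2.99×10⁻² m³.
B = (4π×10⁻⁷ × 0.302 × 0.02723) / (2 × 2.99×10⁻²) = 1.73×10⁻⁷ T.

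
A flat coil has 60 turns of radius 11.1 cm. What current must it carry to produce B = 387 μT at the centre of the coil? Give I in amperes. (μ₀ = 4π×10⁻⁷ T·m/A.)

I ≈ 1.14 A

For an N-turn coil, B = Nμ₀I/(2R) with R = 0.111 m, so I = 2RB/(Nμ₀) = 2 × 0.111 × 3.87×10⁻⁴ / (60 × 4π×10⁻⁷) = 1.14 A.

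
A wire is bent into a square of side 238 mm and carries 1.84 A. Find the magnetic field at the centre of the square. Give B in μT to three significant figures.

Each side is a finite straight segment at perpendicular distance d = a/(2 tan(π/4)) = 0.119 m from the centre, with end-angles ±π/4.
One side contributes B₁ = (μ₀I/4πd)·2 sin(π/4) = 2.19×10⁻⁶ T.
All 4 sides add in the same direction: B = 4 × 2.19×10⁻⁶ = 8.75×10⁻⁶ T.

B ≈ 8.75 μT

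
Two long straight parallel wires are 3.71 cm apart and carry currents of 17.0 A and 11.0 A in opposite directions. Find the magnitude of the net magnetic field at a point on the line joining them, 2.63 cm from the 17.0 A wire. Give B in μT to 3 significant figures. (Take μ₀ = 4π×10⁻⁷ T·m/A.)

B ≈ 333 μT

Each long wire gives B = μ₀I/(2πd). Distances are d₁ = 0.0263 m and d₂ = 0.0108 m.
B₁ = 1.29×10⁻⁴ T, B₂ = 2.04×10⁻⁴ T.
Between antiparallel currents both contributions point the same way, so they add. B = B₁ + B₂ = 1.29×10⁻⁴ + 2.04×10⁻⁴ = 3.33×10⁻⁴ T.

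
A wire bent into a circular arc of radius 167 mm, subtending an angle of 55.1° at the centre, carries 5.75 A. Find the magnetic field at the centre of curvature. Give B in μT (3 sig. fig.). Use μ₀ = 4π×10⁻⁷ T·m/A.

The Biot–Savart field of a circular arc at its centre is B = μ₀Iφ/(4πR), with φ = 0.9617 rad.
B = (4π×10⁻⁷ × 5.75 × 0.9617) / (4π × 0.167) = 3.31×10⁻⁶ T.

B ≈ 3.31 μT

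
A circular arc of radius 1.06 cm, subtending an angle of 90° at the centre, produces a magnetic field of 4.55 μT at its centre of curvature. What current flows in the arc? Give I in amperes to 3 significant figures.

I ≈ 0.307 A

For a circular arc, B = μ₀Iφ/(4πR) with φ in radians; here φ = 1.571 rad.
So I = 4πRB/(μ₀φ) = 4π × 0.0106 × 4.55×10⁻⁶ / (4π×10⁻⁷ × 1.571) = 0.307 A.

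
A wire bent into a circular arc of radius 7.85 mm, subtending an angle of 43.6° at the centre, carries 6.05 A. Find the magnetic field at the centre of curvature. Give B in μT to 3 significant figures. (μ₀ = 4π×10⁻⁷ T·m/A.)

B ≈ 58.6 μT

The Biot–Savart field of a circular arc at its centre is B = μ₀Iφ/(4πR), with φ = 0.761 rad.
B = (4π×10⁻⁷ × 6.05 × 0.761) / (4π × 0.00785) = 5.86×10⁻⁵ T.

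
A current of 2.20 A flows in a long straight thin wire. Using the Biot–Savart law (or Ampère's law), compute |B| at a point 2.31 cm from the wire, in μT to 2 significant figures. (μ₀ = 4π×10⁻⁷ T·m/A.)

B ≈ 19 μT

For an infinitely long straight wire, B = μ₀I/(2πd).
B = (4π×10⁻⁷ × 2.20) / (2π × 0.0231) = 1.90×10⁻⁵ T.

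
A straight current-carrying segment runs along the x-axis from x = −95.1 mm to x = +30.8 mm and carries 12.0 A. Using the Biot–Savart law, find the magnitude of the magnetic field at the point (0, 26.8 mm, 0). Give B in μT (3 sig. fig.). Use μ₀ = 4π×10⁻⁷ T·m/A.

For a finite straight segment, B = (μ₀I/4πd)(sinθ₁ + sinθ₂), where θ₁, θ₂ are the angles from the perpendicular to each end.
The perpendicular distance is d = 0.0268 m; the end-offsets along the wire are a = 0.0951 m and b = 0.0308 m.
sinθ₁ = 0.0951/√(0.0951²+0.0268²) = 0.9625; sinθ₂ = 0.0308/√(0.0308²+0.0268²) = 0.7544.
B = (4π×10⁻⁷ × 12.0) / (4π × 0.0268) × (0.9625 + 0.7544) = 7.69×10⁻⁵ T.

B ≈ 76.9 μT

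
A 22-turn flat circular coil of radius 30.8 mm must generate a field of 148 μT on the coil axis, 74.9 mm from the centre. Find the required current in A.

For an N-turn coil, B = Nμ₀IR²/[2(R²+z²)^(3/2)] with R = 0.0308 m, z = 0.0749 m, so I = 2B(R²+z²)^(3/2)/(Nμ₀R²) = 2 × 1.48×10⁻⁴ × 5.31×10⁻⁴ / (22 × 4π×10⁻⁷ × 0.0009486) = 5.99 A.

I ≈ 5.99 A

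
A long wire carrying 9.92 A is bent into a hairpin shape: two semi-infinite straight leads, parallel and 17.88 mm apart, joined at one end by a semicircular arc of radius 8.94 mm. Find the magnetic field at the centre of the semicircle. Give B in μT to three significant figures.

The semicircular arc contributes B_arc = μ₀I·π/(4πR) = μ₀I/(4R) = 3.49×10⁻⁴ T.
Each semi-infinite lead is at perpendicular distance R = 0.00894 m from the centre, with the perpendicular foot at its near end, so it contributes μ₀I/(4πR); both point the same way, together 2.22×10⁻⁴ T.
Arc and leads all point the same direction: B = 3.49×10⁻⁴ + 2.22×10⁻⁴ = 5.71×10⁻⁴ T.

B ≈ 571 μT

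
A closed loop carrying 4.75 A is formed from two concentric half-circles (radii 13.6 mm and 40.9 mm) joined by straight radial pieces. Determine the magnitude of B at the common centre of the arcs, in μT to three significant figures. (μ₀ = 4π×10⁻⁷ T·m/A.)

The radial connectors point toward the centre, so dl × r̂ = 0 and they contribute nothing.
Each semicircle gives μ₀I/(4R): inner arc 1.10×10⁻⁴ T, outer arc 3.65×10⁻⁵ T.
The two arcs carry current in opposite angular senses, so their fields oppose: B = |1.10×10⁻⁴ − 3.65×10⁻⁵| = 7.32×10⁻⁵ T.

B ≈ 73.2 μT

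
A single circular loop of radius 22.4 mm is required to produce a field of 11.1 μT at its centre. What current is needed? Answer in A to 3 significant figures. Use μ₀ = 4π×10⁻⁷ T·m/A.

I ≈ 0.396 A

At the centre of a circular loop B = μ₀I/(2R), so I = 2RB/μ₀.
With R = 0.0224 m, I = 2 × 0.0224 × 1.11×10⁻⁵ / (4π×10⁻⁷) = 0.396 A.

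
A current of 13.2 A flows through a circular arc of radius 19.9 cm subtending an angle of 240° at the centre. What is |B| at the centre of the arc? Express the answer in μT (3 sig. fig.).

B ≈ 27.8 μT

The Biot–Savart field of a circular arc at its centre is B = μ₀Iφ/(4πR), with φ = 4.189 rad.
B = (4π×10⁻⁷ × 13.2 × 4.189) / (4π × 0.199) = 2.78×10⁻⁵ T.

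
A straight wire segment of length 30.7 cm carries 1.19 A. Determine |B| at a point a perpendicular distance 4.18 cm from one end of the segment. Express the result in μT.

B ≈ 2.82 μT

For a finite straight segment, B = (μ₀I/4πd)(sinθ₁ + sinθ₂), where θ₁, θ₂ are the angles from the perpendicular to each end.
The perpendicular foot is at one end, so the two end-offsets along the wire are 0 and L = 0.307 m.
sinθ₁ = 0/√(0²+0.0418²) = 0.0000; sinθ₂ = 0.307/√(0.307²+0.0418²) = 0.9909.
B = (4π×10⁻⁷ × 1.19) / (4π × 0.0418) × (0.0000 + 0.9909) = 2.82×10⁻⁶ T.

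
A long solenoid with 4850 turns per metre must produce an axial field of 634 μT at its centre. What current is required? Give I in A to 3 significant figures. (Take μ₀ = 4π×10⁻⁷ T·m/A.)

I ≈ 0.104 A

Inside a long solenoid B = μ₀nI with n = 4850 m⁻¹, so I = B/(μ₀n).
I = 6.34×10⁻⁴ / (4π×10⁻⁷ × 4850) = 0.104 A.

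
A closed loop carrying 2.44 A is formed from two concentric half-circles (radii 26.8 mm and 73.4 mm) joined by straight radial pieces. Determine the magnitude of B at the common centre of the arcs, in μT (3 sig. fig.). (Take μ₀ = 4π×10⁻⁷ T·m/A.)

B ≈ 18.2 μT

The radial connectors point toward the centre, so dl × r̂ = 0 and they contribute nothing.
Each semicircle gives μ₀I/(4R): inner arc 2.86×10⁻⁵ T, outer arc 1.04×10⁻⁵ T.
The two arcs carry current in opposite angular senses, so their fields oppose: B = |2.86×10⁻⁵ − 1.04×10⁻⁵| = 1.82×10⁻⁵ T.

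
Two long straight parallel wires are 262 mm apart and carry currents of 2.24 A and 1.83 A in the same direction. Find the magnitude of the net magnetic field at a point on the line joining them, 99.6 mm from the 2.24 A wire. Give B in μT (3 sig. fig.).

Each long wire gives B = μ₀I/(2πd). Distances are d₁ = 0.0996 m and d₂ = 0.1624 m.
B₁ = 4.50×10⁻⁶ T, B₂ = 2.25×10⁻⁶ T.
Between parallel currents the two contributions point in opposite directions, so they subtract. B = |B₁ − B₂| = |4.50×10⁻⁶ − 2.25×10⁻⁶| = 2.24×10⁻⁶ T.

B ≈ 2.24 μT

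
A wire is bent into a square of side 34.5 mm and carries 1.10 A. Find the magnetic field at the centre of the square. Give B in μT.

B ≈ 36.1 μT

Each side is a finite straight segment at perpendicular distance d = a/(2 tan(π/4)) = 0.01725 m from the centre, with end-angles ±π/4.
One side contributes B₁ = (μ₀I/4πd)·2 sin(π/4) = 9.02×10⁻⁶ T.
All 4 sides add in the same direction: B = 4 × 9.02×10⁻⁶ = 3.61×10⁻⁵ T.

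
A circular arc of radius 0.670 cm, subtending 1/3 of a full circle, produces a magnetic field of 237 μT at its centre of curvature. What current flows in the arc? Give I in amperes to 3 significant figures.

For a circular arc, B = μ₀Iφ/(4πR) with φ in radians; here φ = 2.094 rad.
So I = 4πRB/(μ₀φ) = 4π × 0.0067 × 2.37×10⁻⁴ / (4π×10⁻⁷ × 2.094) = 7.58 A.

I ≈ 7.58 A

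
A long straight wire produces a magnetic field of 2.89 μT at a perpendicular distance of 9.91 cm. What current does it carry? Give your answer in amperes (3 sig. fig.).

I ≈ 1.43 A

For a long straight wire B = μ₀I/(2πd), so I = 2πdB/μ₀.
I = 2π × 0.0991 × 2.89×10⁻⁶ / (4π×10⁻⁷) = 1.43 A.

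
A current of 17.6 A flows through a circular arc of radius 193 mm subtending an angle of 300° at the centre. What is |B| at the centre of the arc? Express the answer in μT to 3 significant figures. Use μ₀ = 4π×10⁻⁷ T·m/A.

The Biot–Savart field of a circular arc at its centre is B = μ₀Iφ/(4πR), with φ = 5.236 rad.
B = (4π×10⁻⁷ × 17.6 × 5.236) / (4π × 0.193) = 4.77×10⁻⁵ T.

B ≈ 47.7 μT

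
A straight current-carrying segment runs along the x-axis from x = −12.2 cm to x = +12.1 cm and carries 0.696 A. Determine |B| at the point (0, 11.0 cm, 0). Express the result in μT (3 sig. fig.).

B ≈ 0.938 μT

For a finite straight segment, B = (μ₀I/4πd)(sinθ₁ + sinθ₂), where θ₁, θ₂ are the angles from the perpendicular to each end.
The perpendicular distance is d = 0.11 m; the end-offsets along the wire are a = 0.122 m and b = 0.121 m.
sinθ₁ = 0.122/√(0.122²+0.11²) = 0.7427; sinθ₂ = 0.121/√(0.121²+0.11²) = 0.7399.
B = (4π×10⁻⁷ × 0.696) / (4π × 0.11) × (0.7427 + 0.7399) = 9.38×10⁻⁷ T.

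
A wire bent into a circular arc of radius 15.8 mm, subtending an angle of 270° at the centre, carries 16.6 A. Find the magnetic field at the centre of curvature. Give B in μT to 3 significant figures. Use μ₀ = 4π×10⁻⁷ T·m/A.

The Biot–Savart field of a circular arc at its centre is B = μ₀Iφ/(4πR), with φ = 4.712 rad.
B = (4π×10⁻⁷ × 16.6 × 4.712) / (4π × 0.0158) = 4.95×10⁻⁴ T.

B ≈ 495 μT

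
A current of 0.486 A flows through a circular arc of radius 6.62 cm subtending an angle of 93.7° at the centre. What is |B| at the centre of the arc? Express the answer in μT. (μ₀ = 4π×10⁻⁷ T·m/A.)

The Biot–Savart field of a circular arc at its centre is B = μ₀Iφ/(4πR), with φ = 1.635 rad.
B = (4π×10⁻⁷ × 0.486 × 1.635) / (4π × 0.0662) = 1.20×10⁻⁶ T.

B ≈ 1.20 μT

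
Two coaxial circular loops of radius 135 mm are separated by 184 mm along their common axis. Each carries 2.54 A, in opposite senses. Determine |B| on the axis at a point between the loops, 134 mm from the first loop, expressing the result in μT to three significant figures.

B ≈ 5.52 μT

Each loop contributes B = μ₀IR²/[2(R²+z²)^(3/2)] on the axis, with z measured from that loop.
Loop 1 (z = 0.134 m): B₁ = 4.23×10⁻⁶ T. Loop 2 (z = 0.05 m): B₂ = 9.75×10⁻⁶ T.
The fields oppose: B = |B₁ − B₂| = 5.52×10⁻⁶ T.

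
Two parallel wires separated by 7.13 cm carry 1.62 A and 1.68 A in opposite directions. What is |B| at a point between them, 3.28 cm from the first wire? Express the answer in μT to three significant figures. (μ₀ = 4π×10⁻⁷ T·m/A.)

B ≈ 18.6 μT

Each long wire gives B = μ₀I/(2πd). Distances are d₁ = 0.0328 m and d₂ = 0.0385 m.
B₁ = 9.88×10⁻⁶ T, B₂ = 8.73×10⁻⁶ T.
Between antiparallel currents both contributions point the same way, so they add. B = B₁ + B₂ = 9.88×10⁻⁶ + 8.73×10⁻⁶ = 1.86×10⁻⁵ T.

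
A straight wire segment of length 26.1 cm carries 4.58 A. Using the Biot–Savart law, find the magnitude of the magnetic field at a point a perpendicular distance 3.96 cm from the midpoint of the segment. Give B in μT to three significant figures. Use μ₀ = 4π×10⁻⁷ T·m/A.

For a finite straight segment, B = (μ₀I/4πd)(sinθ₁ + sinθ₂), where θ₁, θ₂ are the angles from the perpendicular to each end.
The perpendicular from the point meets the wire at its midpoint, so each end is L/2 = 0.1305 m away along the wire.
sinθ₁ = 0.1305/√(0.1305²+0.0396²) = 0.9569; sinθ₂ = 0.1305/√(0.1305²+0.0396²) = 0.9569.
B = (4π×10⁻⁷ × 4.58) / (4π × 0.0396) × (0.9569 + 0.9569) = 2.21×10⁻⁵ T.

B ≈ 22.1 μT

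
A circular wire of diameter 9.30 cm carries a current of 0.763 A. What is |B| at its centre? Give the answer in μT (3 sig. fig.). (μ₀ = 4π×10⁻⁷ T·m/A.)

At the centre of a circular loop the Biot–Savart law gives B = μ₀I/(2R) (so R = 0.0465 m).
B = (4π×10⁻⁷ × 0.763) / (2 × 0.0465) = 1.03×10⁻⁵ T.

B ≈ 10.3 μT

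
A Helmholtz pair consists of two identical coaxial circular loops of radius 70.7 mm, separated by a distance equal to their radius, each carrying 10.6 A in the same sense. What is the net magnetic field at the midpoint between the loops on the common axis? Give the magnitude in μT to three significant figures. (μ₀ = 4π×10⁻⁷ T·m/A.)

Each loop contributes B = μ₀IR²/[2(R²+z²)^(3/2)] on the axis, with z measured from that loop.
Loop 1 (z = 0.03535 m): B₁ = 6.74×10⁻⁵ T. Loop 2 (z = 0.03535 m): B₂ = 6.74×10⁻⁵ T.
The fields add: B = B₁ + B₂ = 1.35×10⁻⁴ T.

B ≈ 135 μT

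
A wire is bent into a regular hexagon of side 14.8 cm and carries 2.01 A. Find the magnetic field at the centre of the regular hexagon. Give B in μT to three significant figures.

Each side is a finite straight segment at perpendicular distance d = a/(2 tan(π/6)) = 0.1282 m from the centre, with end-angles ±π/6.
One side contributes B₁ = (μ₀I/4πd)·2 sin(π/6) = 1.57×10⁻⁶ T.
All 6 sides add in the same direction: B = 6 × 1.57×10⁻⁶ = 9.41×10⁻⁶ T.

B ≈ 9.41 μT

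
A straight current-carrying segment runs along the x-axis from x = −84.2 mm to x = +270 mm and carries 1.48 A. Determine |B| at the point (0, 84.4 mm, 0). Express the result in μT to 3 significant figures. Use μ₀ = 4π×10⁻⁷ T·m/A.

For a finite straight segment, B = (μ₀I/4πd)(sinθ₁ + sinθ₂), where θ₁, θ₂ are the angles from the perpendicular to each end.
The perpendicular distance is d = 0.0844 m; the end-offsets along the wire are a = 0.0842 m and b = 0.27 m.
sinθ₁ = 0.0842/√(0.0842²+0.0844²) = 0.7063; sinθ₂ = 0.27/√(0.27²+0.0844²) = 0.9545.
B = (4π×10⁻⁷ × 1.48) / (4π × 0.0844) × (0.7063 + 0.9545) = 2.91×10⁻⁶ T.

B ≈ 2.91 μT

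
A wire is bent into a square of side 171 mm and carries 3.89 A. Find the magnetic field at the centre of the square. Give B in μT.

Each side is a finite straight segment at perpendicular distance d = a/(2 tan(π/4)) = 0.0855 m from the centre, with end-angles ±π/4.
One side contributes B₁ = (μ₀I/4πd)·2 sin(π/4) = 6.43×10⁻⁶ T.
All 4 sides add in the same direction: B = 4 × 6.43×10⁻⁶ = 2.57×10⁻⁵ T.

B ≈ 25.7 μT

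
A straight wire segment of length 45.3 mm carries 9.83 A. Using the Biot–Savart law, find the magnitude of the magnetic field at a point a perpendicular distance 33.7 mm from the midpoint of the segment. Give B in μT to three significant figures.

For a finite straight segment, B = (μ₀I/4πd)(sinθ₁ + sinθ₂), where θ₁, θ₂ are the angles from the perpendicular to each end.
The perpendicular from the point meets the wire at its midpoint, so each end is L/2 = 0.02265 m away along the wire.
sinθ₁ = 0.02265/√(0.02265²+0.0337²) = 0.5578; sinθ₂ = 0.02265/√(0.02265²+0.0337²) = 0.5578.
B = (4π×10⁻⁷ × 9.83) / (4π × 0.0337) × (0.5578 + 0.5578) = 3.25×10⁻⁵ T.

B ≈ 32.5 μT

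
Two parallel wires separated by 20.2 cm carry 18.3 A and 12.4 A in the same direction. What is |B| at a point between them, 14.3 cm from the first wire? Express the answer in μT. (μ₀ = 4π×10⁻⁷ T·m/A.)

Each long wire gives B = μ₀I/(2πd). Distances are d₁ = 0.143 m and d₂ = 0.059 m.
B₁ = 2.56×10⁻⁵ T, B₂ = 4.20×10⁻⁵ T.
Between parallel currents the two contributions point in opposite directions, so they subtract. B = |B₁ − B₂| = |2.56×10⁻⁵ − 4.20×10⁻⁵| = 1.64×10⁻⁵ T.

B ≈ 16.4 μT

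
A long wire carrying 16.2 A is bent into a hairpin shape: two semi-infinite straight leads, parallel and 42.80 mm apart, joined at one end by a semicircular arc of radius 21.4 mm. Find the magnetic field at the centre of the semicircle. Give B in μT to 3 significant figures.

The semicircular arc contributes B_arc = μ₀I·π/(4πR) = μ₀I/(4R) = 2.38×10⁻⁴ T.
Each semi-infinite lead is at perpendicular distance R = 0.0214 m from the centre, with the perpendicular foot at its near end, so it contributes μ₀I/(4πR); both point the same way, together 1.51×10⁻⁴ T.
Arc and leads all point the same direction: B = 2.38×10⁻⁴ + 1.51×10⁻⁴ = 3.89×10⁻⁴ T.

B ≈ 389 μT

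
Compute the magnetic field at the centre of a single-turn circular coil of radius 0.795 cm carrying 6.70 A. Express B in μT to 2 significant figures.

B ≈ 530 μT

At the centre of a circular loop the Biot–Savart law gives B = μ₀I/(2R).
B = (4π×10⁻⁷ × 6.70) / (2 × 0.00795) = 5.30×10⁻⁴ T.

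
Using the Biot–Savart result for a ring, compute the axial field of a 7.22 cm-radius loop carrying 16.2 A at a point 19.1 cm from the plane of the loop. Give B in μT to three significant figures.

B ≈ 6.23 μT

On the axis of a circular loop, B = μ₀IR² / [2(R²+z²)^(3/2)].
R² + z² = (0.0722)² + (0.191)² = 0.04169 m², and (R²+z²)^(3/2) = 8.51×10⁻³ m³.
B = (4π×10⁻⁷ × 16.2 × 0.005213) / (2 × 8.51×10⁻³) = 6.23×10⁻⁶ T.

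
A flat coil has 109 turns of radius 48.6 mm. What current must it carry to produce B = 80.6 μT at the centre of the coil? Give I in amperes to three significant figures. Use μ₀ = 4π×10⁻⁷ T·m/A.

I ≈ 0.0572 A

For an N-turn coil, B = Nμ₀I/(2R) with R = 0.0486 m, so I = 2RB/(Nμ₀) = 2 × 0.0486 × 8.06×10⁻⁵ / (109 × 4π×10⁻⁷) = 5.72×10⁻² A.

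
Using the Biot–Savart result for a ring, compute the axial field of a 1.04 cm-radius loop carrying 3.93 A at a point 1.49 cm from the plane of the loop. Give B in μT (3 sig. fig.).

B ≈ 44.5 μT

On the axis of a circular loop, B = μ₀IR² / [2(R²+z²)^(3/2)].
R² + z² = (0.0104)² + (0.0149)² = 0.0003302 m², and (R²+z²)^(3/2) = 6.00×10⁻⁶ m³.
B = (4π×10⁻⁷ × 3.93 × 0.0001082) / (2 × 6.00×10⁻⁶) = 4.45×10⁻⁵ T.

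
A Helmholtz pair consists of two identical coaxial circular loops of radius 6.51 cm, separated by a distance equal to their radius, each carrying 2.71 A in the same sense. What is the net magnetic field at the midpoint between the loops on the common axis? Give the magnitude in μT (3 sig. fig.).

Each loop contributes B = μ₀IR²/[2(R²+z²)^(3/2)] on the axis, with z measured from that loop.
Loop 1 (z = 0.03255 m): B₁ = 1.87×10⁻⁵ T. Loop 2 (z = 0.03255 m): B₂ = 1.87×10⁻⁵ T.
The fields add: B = B₁ + B₂ = 3.74×10⁻⁵ T.

B ≈ 37.4 μT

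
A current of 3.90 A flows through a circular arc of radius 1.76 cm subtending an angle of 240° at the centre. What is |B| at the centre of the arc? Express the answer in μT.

The Biot–Savart field of a circular arc at its centre is B = μ₀Iφ/(4πR), with φ = 4.189 rad.
B = (4π×10⁻⁷ × 3.90 × 4.189) / (4π × 0.0176) = 9.28×10⁻⁵ T.

B ≈ 92.8 μT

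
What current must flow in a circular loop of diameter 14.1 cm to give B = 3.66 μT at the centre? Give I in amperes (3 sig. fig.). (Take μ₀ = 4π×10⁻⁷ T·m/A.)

I ≈ 0.411 A

At the centre of a circular loop B = μ₀I/(2R), so I = 2RB/μ₀.
With R = 0.0705 m, I = 2 × 0.0705 × 3.66×10⁻⁶ / (4π×10⁻⁷) = 0.411 A.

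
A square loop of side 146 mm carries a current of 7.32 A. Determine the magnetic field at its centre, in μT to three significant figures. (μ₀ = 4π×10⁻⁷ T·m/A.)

B ≈ 56.7 μT

Each side is a finite straight segment at perpendicular distance d = a/(2 tan(π/4)) = 0.073 m from the centre, with end-angles ±π/4.
One side contributes B₁ = (μ₀I/4πd)·2 sin(π/4) = 1.42×10⁻⁵ T.
All 4 sides add in the same direction: B = 4 × 1.42×10⁻⁵ = 5.67×10⁻⁵ T.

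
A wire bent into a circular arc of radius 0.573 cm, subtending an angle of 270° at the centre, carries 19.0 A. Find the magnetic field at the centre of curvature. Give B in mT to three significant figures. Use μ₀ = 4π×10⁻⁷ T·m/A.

The Biot–Savart field of a circular arc at its centre is B = μ₀Iφ/(4πR), with φ = 4.712 rad.
B = (4π×10⁻⁷ × 19.0 × 4.712) / (4π × 0.00573) = 1.56×10⁻³ T.

B ≈ 1.56 mT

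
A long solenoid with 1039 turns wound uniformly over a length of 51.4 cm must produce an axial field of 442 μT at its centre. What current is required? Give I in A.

I ≈ 0.174 A

Inside a long solenoid B = μ₀nI with n = 2021 m⁻¹, so I = B/(μ₀n).
I = 4.42×10⁻⁴ / (4π×10⁻⁷ × 2021) = 0.174 A.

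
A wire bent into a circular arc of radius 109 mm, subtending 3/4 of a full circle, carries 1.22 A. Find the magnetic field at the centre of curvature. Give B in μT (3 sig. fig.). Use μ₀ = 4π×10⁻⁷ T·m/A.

The Biot–Savart field of a circular arc at its centre is B = μ₀Iφ/(4πR), with φ = 4.712 rad.
B = (4π×10⁻⁷ × 1.22 × 4.712) / (4π × 0.109) = 5.27×10⁻⁶ T.

B ≈ 5.27 μT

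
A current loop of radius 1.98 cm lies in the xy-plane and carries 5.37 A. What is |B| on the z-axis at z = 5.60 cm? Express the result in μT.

On the axis of a circular loop, B = μ₀IR² / [2(R²+z²)^(3/2)].
R² + z² = (0.0198)² + (0.056)² = 0.003528 m², and (R²+z²)^(3/2) = 2.10×10⁻⁴ m³.
B = (4π×10⁻⁷ × 5.37 × 0.000392) / (2 × 2.10×10⁻⁴) = 6.31×10⁻⁶ T.

B ≈ 6.31 μT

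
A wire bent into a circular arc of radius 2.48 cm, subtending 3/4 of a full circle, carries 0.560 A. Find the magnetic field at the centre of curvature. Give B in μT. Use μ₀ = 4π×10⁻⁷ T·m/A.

The Biot–Savart field of a circular arc at its centre is B = μ₀Iφ/(4πR), with φ = 4.712 rad.
B = (4π×10⁻⁷ × 0.560 × 4.712) / (4π × 0.0248) = 1.06×10⁻⁵ T.

B ≈ 10.6 μT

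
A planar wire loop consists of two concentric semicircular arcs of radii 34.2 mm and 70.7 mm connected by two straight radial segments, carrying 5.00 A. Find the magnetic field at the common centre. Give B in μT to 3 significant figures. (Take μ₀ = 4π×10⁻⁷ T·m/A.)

B ≈ 23.7 μT

The radial connectors point toward the centre, so dl × r̂ = 0 and they contribute nothing.
Each semicircle gives μ₀I/(4R): inner arc 4.59×10⁻⁵ T, outer arc 2.22×10⁻⁵ T.
The two arcs carry current in opposite angular senses, so their fields oppose: B = |4.59×10⁻⁵ − 2.22×10⁻⁵| = 2.37×10⁻⁵ T.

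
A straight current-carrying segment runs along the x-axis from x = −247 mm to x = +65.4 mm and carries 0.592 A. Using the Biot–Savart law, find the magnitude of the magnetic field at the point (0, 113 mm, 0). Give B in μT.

B ≈ 0.739 μT

For a finite straight segment, B = (μ₀I/4πd)(sinθ₁ + sinθ₂), where θ₁, θ₂ are the angles from the perpendicular to each end.
The perpendicular distance is d = 0.113 m; the end-offsets along the wire are a = 0.247 m and b = 0.0654 m.
sinθ₁ = 0.247/√(0.247²+0.113²) = 0.9094; sinθ₂ = 0.0654/√(0.0654²+0.113²) = 0.5009.
B = (4π×10⁻⁷ × 0.592) / (4π × 0.113) × (0.9094 + 0.5009) = 7.39×10⁻⁷ T.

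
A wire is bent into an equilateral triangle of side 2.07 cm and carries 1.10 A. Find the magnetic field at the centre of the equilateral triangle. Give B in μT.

Each side is a finite straight segment at perpendicular distance d = a/(2 tan(π/3)) = 0.005976 m from the centre, with end-angles ±π/3.
One side contributes B₁ = (μ₀I/4πd)·2 sin(π/3) = 3.19×10⁻⁵ T.
All 3 sides add in the same direction: B = 3 × 3.19×10⁻⁵ = 9.57×10⁻⁵ T.

B ≈ 95.7 μT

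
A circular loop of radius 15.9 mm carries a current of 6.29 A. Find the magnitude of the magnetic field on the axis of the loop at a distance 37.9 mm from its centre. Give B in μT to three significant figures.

B ≈ 14.4 μT

On the axis of a circular loop, B = μ₀IR² / [2(R²+z²)^(3/2)].
R² + z² = (0.0159)² + (0.0379)² = 0.001689 m², and (R²+z²)^(3/2) = 6.94×10⁻⁵ m³.
B = (4π×10⁻⁷ × 6.29 × 0.0002528) / (2 × 6.94×10⁻⁵) = 1.44×10⁻⁵ T.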